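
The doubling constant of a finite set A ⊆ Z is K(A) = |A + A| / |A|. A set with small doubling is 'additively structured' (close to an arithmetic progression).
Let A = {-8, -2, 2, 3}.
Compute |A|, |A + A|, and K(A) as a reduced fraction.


|A| = 4.
Compute A + A by enumerating all 16 pairs.
A + A = {-16, -10, -6, -5, -4, 0, 1, 4, 5, 6}, so |A + A| = 10.
K = |A + A| / |A| = 10/4 = 5/2 ≈ 2.5000.
Reference: AP of size 4 gives K = 7/4 ≈ 1.7500; a fully generic set of size 4 gives K ≈ 2.5000.

|A| = 4, |A + A| = 10, K = 10/4 = 5/2.


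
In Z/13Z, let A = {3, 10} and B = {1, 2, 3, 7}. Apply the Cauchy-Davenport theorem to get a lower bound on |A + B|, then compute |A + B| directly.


Cauchy-Davenport: |A + B| ≥ min(p, |A| + |B| - 1) for A, B nonempty in Z/pZ.
|A| = 2, |B| = 4, p = 13.
CD lower bound = min(13, 2 + 4 - 1) = min(13, 5) = 5.
Compute A + B mod 13 directly:
a = 3: 3+1=4, 3+2=5, 3+3=6, 3+7=10
a = 10: 10+1=11, 10+2=12, 10+3=0, 10+7=4
A + B = {0, 4, 5, 6, 10, 11, 12}, so |A + B| = 7.
Verify: 7 ≥ 5? Yes ✓.

CD lower bound = 5, actual |A + B| = 7.


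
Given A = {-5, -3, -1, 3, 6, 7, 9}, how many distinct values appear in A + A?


A + A = {a + a' : a, a' ∈ A}; |A| = 7.
General bounds: 2|A| - 1 ≤ |A + A| ≤ |A|(|A|+1)/2, i.e. 13 ≤ |A + A| ≤ 28.
Lower bound 2|A|-1 is attained iff A is an arithmetic progression.
Enumerate sums a + a' for a ≤ a' (symmetric, so this suffices):
a = -5: -5+-5=-10, -5+-3=-8, -5+-1=-6, -5+3=-2, -5+6=1, -5+7=2, -5+9=4
a = -3: -3+-3=-6, -3+-1=-4, -3+3=0, -3+6=3, -3+7=4, -3+9=6
a = -1: -1+-1=-2, -1+3=2, -1+6=5, -1+7=6, -1+9=8
a = 3: 3+3=6, 3+6=9, 3+7=10, 3+9=12
a = 6: 6+6=12, 6+7=13, 6+9=15
a = 7: 7+7=14, 7+9=16
a = 9: 9+9=18
Distinct sums: {-10, -8, -6, -4, -2, 0, 1, 2, 3, 4, 5, 6, 8, 9, 10, 12, 13, 14, 15, 16, 18}
|A + A| = 21

|A + A| = 21


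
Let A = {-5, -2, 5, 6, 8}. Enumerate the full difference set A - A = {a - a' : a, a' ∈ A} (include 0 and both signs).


A - A = {a - a' : a, a' ∈ A}.
Compute a - a' for each ordered pair (a, a'):
a = -5: -5--5=0, -5--2=-3, -5-5=-10, -5-6=-11, -5-8=-13
a = -2: -2--5=3, -2--2=0, -2-5=-7, -2-6=-8, -2-8=-10
a = 5: 5--5=10, 5--2=7, 5-5=0, 5-6=-1, 5-8=-3
a = 6: 6--5=11, 6--2=8, 6-5=1, 6-6=0, 6-8=-2
a = 8: 8--5=13, 8--2=10, 8-5=3, 8-6=2, 8-8=0
Collecting distinct values (and noting 0 appears from a-a):
A - A = {-13, -11, -10, -8, -7, -3, -2, -1, 0, 1, 2, 3, 7, 8, 10, 11, 13}
|A - A| = 17

A - A = {-13, -11, -10, -8, -7, -3, -2, -1, 0, 1, 2, 3, 7, 8, 10, 11, 13}


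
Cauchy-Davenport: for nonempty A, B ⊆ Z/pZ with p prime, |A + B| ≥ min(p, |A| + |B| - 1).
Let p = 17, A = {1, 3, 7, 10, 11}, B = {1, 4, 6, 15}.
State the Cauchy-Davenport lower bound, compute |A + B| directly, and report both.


Cauchy-Davenport: |A + B| ≥ min(p, |A| + |B| - 1) for A, B nonempty in Z/pZ.
|A| = 5, |B| = 4, p = 17.
CD lower bound = min(17, 5 + 4 - 1) = min(17, 8) = 8.
Compute A + B mod 17 directly:
a = 1: 1+1=2, 1+4=5, 1+6=7, 1+15=16
a = 3: 3+1=4, 3+4=7, 3+6=9, 3+15=1
a = 7: 7+1=8, 7+4=11, 7+6=13, 7+15=5
a = 10: 10+1=11, 10+4=14, 10+6=16, 10+15=8
a = 11: 11+1=12, 11+4=15, 11+6=0, 11+15=9
A + B = {0, 1, 2, 4, 5, 7, 8, 9, 11, 12, 13, 14, 15, 16}, so |A + B| = 14.
Verify: 14 ≥ 8? Yes ✓.

CD lower bound = 8, actual |A + B| = 14.


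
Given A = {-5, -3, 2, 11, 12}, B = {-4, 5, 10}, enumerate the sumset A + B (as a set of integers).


A + B = {a + b : a ∈ A, b ∈ B}.
Enumerate all |A|·|B| = 5·3 = 15 pairs (a, b) and collect distinct sums.
a = -5: -5+-4=-9, -5+5=0, -5+10=5
a = -3: -3+-4=-7, -3+5=2, -3+10=7
a = 2: 2+-4=-2, 2+5=7, 2+10=12
a = 11: 11+-4=7, 11+5=16, 11+10=21
a = 12: 12+-4=8, 12+5=17, 12+10=22
Collecting distinct sums: A + B = {-9, -7, -2, 0, 2, 5, 7, 8, 12, 16, 17, 21, 22}
|A + B| = 13

A + B = {-9, -7, -2, 0, 2, 5, 7, 8, 12, 16, 17, 21, 22}


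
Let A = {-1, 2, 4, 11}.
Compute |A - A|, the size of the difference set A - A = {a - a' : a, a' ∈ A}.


A - A = {a - a' : a, a' ∈ A}; |A| = 4.
Bounds: 2|A|-1 ≤ |A - A| ≤ |A|² - |A| + 1, i.e. 7 ≤ |A - A| ≤ 13.
Note: 0 ∈ A - A always (from a - a). The set is symmetric: if d ∈ A - A then -d ∈ A - A.
Enumerate nonzero differences d = a - a' with a > a' (then include -d):
Positive differences: {2, 3, 5, 7, 9, 12}
Full difference set: {0} ∪ (positive diffs) ∪ (negative diffs).
|A - A| = 1 + 2·6 = 13 (matches direct enumeration: 13).

|A - A| = 13


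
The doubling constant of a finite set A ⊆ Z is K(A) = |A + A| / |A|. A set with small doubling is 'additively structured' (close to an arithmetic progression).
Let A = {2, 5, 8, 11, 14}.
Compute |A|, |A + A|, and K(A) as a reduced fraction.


|A| = 5.
Compute A + A by enumerating all 25 pairs.
A + A = {4, 7, 10, 13, 16, 19, 22, 25, 28}, so |A + A| = 9.
K = |A + A| / |A| = 9/5 (already in lowest terms) ≈ 1.8000.
Reference: AP of size 5 gives K = 9/5 ≈ 1.8000; a fully generic set of size 5 gives K ≈ 3.0000.

|A| = 5, |A + A| = 9, K = 9/5.


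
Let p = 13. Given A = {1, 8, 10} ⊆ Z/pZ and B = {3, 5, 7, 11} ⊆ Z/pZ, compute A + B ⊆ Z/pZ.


Work in Z/13Z: reduce every sum a + b modulo 13.
Enumerate all 12 pairs:
a = 1: 1+3=4, 1+5=6, 1+7=8, 1+11=12
a = 8: 8+3=11, 8+5=0, 8+7=2, 8+11=6
a = 10: 10+3=0, 10+5=2, 10+7=4, 10+11=8
Distinct residues collected: {0, 2, 4, 6, 8, 11, 12}
|A + B| = 7 (out of 13 total residues).

A + B = {0, 2, 4, 6, 8, 11, 12}


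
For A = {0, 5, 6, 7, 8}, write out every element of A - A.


A - A = {a - a' : a, a' ∈ A}.
Compute a - a' for each ordered pair (a, a'):
a = 0: 0-0=0, 0-5=-5, 0-6=-6, 0-7=-7, 0-8=-8
a = 5: 5-0=5, 5-5=0, 5-6=-1, 5-7=-2, 5-8=-3
a = 6: 6-0=6, 6-5=1, 6-6=0, 6-7=-1, 6-8=-2
a = 7: 7-0=7, 7-5=2, 7-6=1, 7-7=0, 7-8=-1
a = 8: 8-0=8, 8-5=3, 8-6=2, 8-7=1, 8-8=0
Collecting distinct values (and noting 0 appears from a-a):
A - A = {-8, -7, -6, -5, -3, -2, -1, 0, 1, 2, 3, 5, 6, 7, 8}
|A - A| = 15

A - A = {-8, -7, -6, -5, -3, -2, -1, 0, 1, 2, 3, 5, 6, 7, 8}


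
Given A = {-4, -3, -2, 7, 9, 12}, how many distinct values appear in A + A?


A + A = {a + a' : a, a' ∈ A}; |A| = 6.
General bounds: 2|A| - 1 ≤ |A + A| ≤ |A|(|A|+1)/2, i.e. 11 ≤ |A + A| ≤ 21.
Lower bound 2|A|-1 is attained iff A is an arithmetic progression.
Enumerate sums a + a' for a ≤ a' (symmetric, so this suffices):
a = -4: -4+-4=-8, -4+-3=-7, -4+-2=-6, -4+7=3, -4+9=5, -4+12=8
a = -3: -3+-3=-6, -3+-2=-5, -3+7=4, -3+9=6, -3+12=9
a = -2: -2+-2=-4, -2+7=5, -2+9=7, -2+12=10
a = 7: 7+7=14, 7+9=16, 7+12=19
a = 9: 9+9=18, 9+12=21
a = 12: 12+12=24
Distinct sums: {-8, -7, -6, -5, -4, 3, 4, 5, 6, 7, 8, 9, 10, 14, 16, 18, 19, 21, 24}
|A + A| = 19

|A + A| = 19


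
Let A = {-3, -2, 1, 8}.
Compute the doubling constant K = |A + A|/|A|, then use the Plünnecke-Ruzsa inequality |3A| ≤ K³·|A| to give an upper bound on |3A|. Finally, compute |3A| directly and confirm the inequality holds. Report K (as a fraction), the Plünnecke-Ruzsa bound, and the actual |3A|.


|A| = 4.
Step 1: Compute A + A by enumerating all 16 pairs.
A + A = {-6, -5, -4, -2, -1, 2, 5, 6, 9, 16}, so |A + A| = 10.
Step 2: Doubling constant K = |A + A|/|A| = 10/4 = 10/4 ≈ 2.5000.
Step 3: Plünnecke-Ruzsa gives |3A| ≤ K³·|A| = (2.5000)³ · 4 ≈ 62.5000.
Step 4: Compute 3A = A + A + A directly by enumerating all triples (a,b,c) ∈ A³; |3A| = 19.
Step 5: Check 19 ≤ 62.5000? Yes ✓.

K = 10/4, Plünnecke-Ruzsa bound K³|A| ≈ 62.5000, |3A| = 19, inequality holds.


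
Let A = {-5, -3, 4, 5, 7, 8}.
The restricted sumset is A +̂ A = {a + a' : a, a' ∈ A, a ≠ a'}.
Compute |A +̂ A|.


Restricted sumset: A +̂ A = {a + a' : a ∈ A, a' ∈ A, a ≠ a'}.
Equivalently, take A + A and drop any sum 2a that is achievable ONLY as a + a for a ∈ A (i.e. sums representable only with equal summands).
Enumerate pairs (a, a') with a < a' (symmetric, so each unordered pair gives one sum; this covers all a ≠ a'):
  -5 + -3 = -8
  -5 + 4 = -1
  -5 + 5 = 0
  -5 + 7 = 2
  -5 + 8 = 3
  -3 + 4 = 1
  -3 + 5 = 2
  -3 + 7 = 4
  -3 + 8 = 5
  4 + 5 = 9
  4 + 7 = 11
  4 + 8 = 12
  5 + 7 = 12
  5 + 8 = 13
  7 + 8 = 15
Collected distinct sums: {-8, -1, 0, 1, 2, 3, 4, 5, 9, 11, 12, 13, 15}
|A +̂ A| = 13
(Reference bound: |A +̂ A| ≥ 2|A| - 3 for |A| ≥ 2, with |A| = 6 giving ≥ 9.)

|A +̂ A| = 13


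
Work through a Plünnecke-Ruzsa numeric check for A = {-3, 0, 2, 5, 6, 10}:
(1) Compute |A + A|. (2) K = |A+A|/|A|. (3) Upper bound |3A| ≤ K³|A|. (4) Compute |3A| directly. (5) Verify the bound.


|A| = 6.
Step 1: Compute A + A by enumerating all 36 pairs.
A + A = {-6, -3, -1, 0, 2, 3, 4, 5, 6, 7, 8, 10, 11, 12, 15, 16, 20}, so |A + A| = 17.
Step 2: Doubling constant K = |A + A|/|A| = 17/6 = 17/6 ≈ 2.8333.
Step 3: Plünnecke-Ruzsa gives |3A| ≤ K³·|A| = (2.8333)³ · 6 ≈ 136.4722.
Step 4: Compute 3A = A + A + A directly by enumerating all triples (a,b,c) ∈ A³; |3A| = 30.
Step 5: Check 30 ≤ 136.4722? Yes ✓.

K = 17/6, Plünnecke-Ruzsa bound K³|A| ≈ 136.4722, |3A| = 30, inequality holds.


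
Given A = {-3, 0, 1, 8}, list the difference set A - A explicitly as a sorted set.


A - A = {a - a' : a, a' ∈ A}.
Compute a - a' for each ordered pair (a, a'):
a = -3: -3--3=0, -3-0=-3, -3-1=-4, -3-8=-11
a = 0: 0--3=3, 0-0=0, 0-1=-1, 0-8=-8
a = 1: 1--3=4, 1-0=1, 1-1=0, 1-8=-7
a = 8: 8--3=11, 8-0=8, 8-1=7, 8-8=0
Collecting distinct values (and noting 0 appears from a-a):
A - A = {-11, -8, -7, -4, -3, -1, 0, 1, 3, 4, 7, 8, 11}
|A - A| = 13

A - A = {-11, -8, -7, -4, -3, -1, 0, 1, 3, 4, 7, 8, 11}


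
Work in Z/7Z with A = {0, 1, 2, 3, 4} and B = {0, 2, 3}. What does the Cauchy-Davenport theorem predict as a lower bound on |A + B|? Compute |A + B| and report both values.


Cauchy-Davenport: |A + B| ≥ min(p, |A| + |B| - 1) for A, B nonempty in Z/pZ.
|A| = 5, |B| = 3, p = 7.
CD lower bound = min(7, 5 + 3 - 1) = min(7, 7) = 7.
Compute A + B mod 7 directly:
a = 0: 0+0=0, 0+2=2, 0+3=3
a = 1: 1+0=1, 1+2=3, 1+3=4
a = 2: 2+0=2, 2+2=4, 2+3=5
a = 3: 3+0=3, 3+2=5, 3+3=6
a = 4: 4+0=4, 4+2=6, 4+3=0
A + B = {0, 1, 2, 3, 4, 5, 6}, so |A + B| = 7.
Verify: 7 ≥ 7? Yes ✓.

CD lower bound = 7, actual |A + B| = 7.


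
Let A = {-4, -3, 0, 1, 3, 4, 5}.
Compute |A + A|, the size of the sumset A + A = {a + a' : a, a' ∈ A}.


A + A = {a + a' : a, a' ∈ A}; |A| = 7.
General bounds: 2|A| - 1 ≤ |A + A| ≤ |A|(|A|+1)/2, i.e. 13 ≤ |A + A| ≤ 28.
Lower bound 2|A|-1 is attained iff A is an arithmetic progression.
Enumerate sums a + a' for a ≤ a' (symmetric, so this suffices):
a = -4: -4+-4=-8, -4+-3=-7, -4+0=-4, -4+1=-3, -4+3=-1, -4+4=0, -4+5=1
a = -3: -3+-3=-6, -3+0=-3, -3+1=-2, -3+3=0, -3+4=1, -3+5=2
a = 0: 0+0=0, 0+1=1, 0+3=3, 0+4=4, 0+5=5
a = 1: 1+1=2, 1+3=4, 1+4=5, 1+5=6
a = 3: 3+3=6, 3+4=7, 3+5=8
a = 4: 4+4=8, 4+5=9
a = 5: 5+5=10
Distinct sums: {-8, -7, -6, -4, -3, -2, -1, 0, 1, 2, 3, 4, 5, 6, 7, 8, 9, 10}
|A + A| = 18

|A + A| = 18


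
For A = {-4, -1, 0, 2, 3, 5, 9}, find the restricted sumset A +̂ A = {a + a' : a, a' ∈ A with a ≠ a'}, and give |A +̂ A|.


Restricted sumset: A +̂ A = {a + a' : a ∈ A, a' ∈ A, a ≠ a'}.
Equivalently, take A + A and drop any sum 2a that is achievable ONLY as a + a for a ∈ A (i.e. sums representable only with equal summands).
Enumerate pairs (a, a') with a < a' (symmetric, so each unordered pair gives one sum; this covers all a ≠ a'):
  -4 + -1 = -5
  -4 + 0 = -4
  -4 + 2 = -2
  -4 + 3 = -1
  -4 + 5 = 1
  -4 + 9 = 5
  -1 + 0 = -1
  -1 + 2 = 1
  -1 + 3 = 2
  -1 + 5 = 4
  -1 + 9 = 8
  0 + 2 = 2
  0 + 3 = 3
  0 + 5 = 5
  0 + 9 = 9
  2 + 3 = 5
  2 + 5 = 7
  2 + 9 = 11
  3 + 5 = 8
  3 + 9 = 12
  5 + 9 = 14
Collected distinct sums: {-5, -4, -2, -1, 1, 2, 3, 4, 5, 7, 8, 9, 11, 12, 14}
|A +̂ A| = 15
(Reference bound: |A +̂ A| ≥ 2|A| - 3 for |A| ≥ 2, with |A| = 7 giving ≥ 11.)

|A +̂ A| = 15


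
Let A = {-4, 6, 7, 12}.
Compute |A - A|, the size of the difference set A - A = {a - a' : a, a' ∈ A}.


A - A = {a - a' : a, a' ∈ A}; |A| = 4.
Bounds: 2|A|-1 ≤ |A - A| ≤ |A|² - |A| + 1, i.e. 7 ≤ |A - A| ≤ 13.
Note: 0 ∈ A - A always (from a - a). The set is symmetric: if d ∈ A - A then -d ∈ A - A.
Enumerate nonzero differences d = a - a' with a > a' (then include -d):
Positive differences: {1, 5, 6, 10, 11, 16}
Full difference set: {0} ∪ (positive diffs) ∪ (negative diffs).
|A - A| = 1 + 2·6 = 13 (matches direct enumeration: 13).

|A - A| = 13


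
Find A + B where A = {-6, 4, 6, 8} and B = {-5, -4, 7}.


A + B = {a + b : a ∈ A, b ∈ B}.
Enumerate all |A|·|B| = 4·3 = 12 pairs (a, b) and collect distinct sums.
a = -6: -6+-5=-11, -6+-4=-10, -6+7=1
a = 4: 4+-5=-1, 4+-4=0, 4+7=11
a = 6: 6+-5=1, 6+-4=2, 6+7=13
a = 8: 8+-5=3, 8+-4=4, 8+7=15
Collecting distinct sums: A + B = {-11, -10, -1, 0, 1, 2, 3, 4, 11, 13, 15}
|A + B| = 11

A + B = {-11, -10, -1, 0, 1, 2, 3, 4, 11, 13, 15}


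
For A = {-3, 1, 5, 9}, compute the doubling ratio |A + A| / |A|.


|A| = 4.
Compute A + A by enumerating all 16 pairs.
A + A = {-6, -2, 2, 6, 10, 14, 18}, so |A + A| = 7.
K = |A + A| / |A| = 7/4 (already in lowest terms) ≈ 1.7500.
Reference: AP of size 4 gives K = 7/4 ≈ 1.7500; a fully generic set of size 4 gives K ≈ 2.5000.

|A| = 4, |A + A| = 7, K = 7/4.


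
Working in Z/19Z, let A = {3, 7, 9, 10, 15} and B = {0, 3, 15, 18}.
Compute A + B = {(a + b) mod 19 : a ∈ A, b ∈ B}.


Work in Z/19Z: reduce every sum a + b modulo 19.
Enumerate all 20 pairs:
a = 3: 3+0=3, 3+3=6, 3+15=18, 3+18=2
a = 7: 7+0=7, 7+3=10, 7+15=3, 7+18=6
a = 9: 9+0=9, 9+3=12, 9+15=5, 9+18=8
a = 10: 10+0=10, 10+3=13, 10+15=6, 10+18=9
a = 15: 15+0=15, 15+3=18, 15+15=11, 15+18=14
Distinct residues collected: {2, 3, 5, 6, 7, 8, 9, 10, 11, 12, 13, 14, 15, 18}
|A + B| = 14 (out of 19 total residues).

A + B = {2, 3, 5, 6, 7, 8, 9, 10, 11, 12, 13, 14, 15, 18}


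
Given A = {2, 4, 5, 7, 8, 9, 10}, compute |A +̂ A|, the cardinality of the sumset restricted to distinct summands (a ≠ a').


Restricted sumset: A +̂ A = {a + a' : a ∈ A, a' ∈ A, a ≠ a'}.
Equivalently, take A + A and drop any sum 2a that is achievable ONLY as a + a for a ∈ A (i.e. sums representable only with equal summands).
Enumerate pairs (a, a') with a < a' (symmetric, so each unordered pair gives one sum; this covers all a ≠ a'):
  2 + 4 = 6
  2 + 5 = 7
  2 + 7 = 9
  2 + 8 = 10
  2 + 9 = 11
  2 + 10 = 12
  4 + 5 = 9
  4 + 7 = 11
  4 + 8 = 12
  4 + 9 = 13
  4 + 10 = 14
  5 + 7 = 12
  5 + 8 = 13
  5 + 9 = 14
  5 + 10 = 15
  7 + 8 = 15
  7 + 9 = 16
  7 + 10 = 17
  8 + 9 = 17
  8 + 10 = 18
  9 + 10 = 19
Collected distinct sums: {6, 7, 9, 10, 11, 12, 13, 14, 15, 16, 17, 18, 19}
|A +̂ A| = 13
(Reference bound: |A +̂ A| ≥ 2|A| - 3 for |A| ≥ 2, with |A| = 7 giving ≥ 11.)

|A +̂ A| = 13


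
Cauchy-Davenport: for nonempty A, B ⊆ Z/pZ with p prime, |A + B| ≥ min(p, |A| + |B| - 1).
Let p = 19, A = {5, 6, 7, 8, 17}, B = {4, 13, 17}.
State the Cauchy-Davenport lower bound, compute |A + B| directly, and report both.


Cauchy-Davenport: |A + B| ≥ min(p, |A| + |B| - 1) for A, B nonempty in Z/pZ.
|A| = 5, |B| = 3, p = 19.
CD lower bound = min(19, 5 + 3 - 1) = min(19, 7) = 7.
Compute A + B mod 19 directly:
a = 5: 5+4=9, 5+13=18, 5+17=3
a = 6: 6+4=10, 6+13=0, 6+17=4
a = 7: 7+4=11, 7+13=1, 7+17=5
a = 8: 8+4=12, 8+13=2, 8+17=6
a = 17: 17+4=2, 17+13=11, 17+17=15
A + B = {0, 1, 2, 3, 4, 5, 6, 9, 10, 11, 12, 15, 18}, so |A + B| = 13.
Verify: 13 ≥ 7? Yes ✓.

CD lower bound = 7, actual |A + B| = 13.


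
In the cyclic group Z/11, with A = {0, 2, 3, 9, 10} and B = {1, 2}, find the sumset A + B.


Work in Z/11Z: reduce every sum a + b modulo 11.
Enumerate all 10 pairs:
a = 0: 0+1=1, 0+2=2
a = 2: 2+1=3, 2+2=4
a = 3: 3+1=4, 3+2=5
a = 9: 9+1=10, 9+2=0
a = 10: 10+1=0, 10+2=1
Distinct residues collected: {0, 1, 2, 3, 4, 5, 10}
|A + B| = 7 (out of 11 total residues).

A + B = {0, 1, 2, 3, 4, 5, 10}


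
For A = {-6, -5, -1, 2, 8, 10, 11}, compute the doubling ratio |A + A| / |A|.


|A| = 7.
Compute A + A by enumerating all 49 pairs.
A + A = {-12, -11, -10, -7, -6, -4, -3, -2, 1, 2, 3, 4, 5, 6, 7, 9, 10, 12, 13, 16, 18, 19, 20, 21, 22}, so |A + A| = 25.
K = |A + A| / |A| = 25/7 (already in lowest terms) ≈ 3.5714.
Reference: AP of size 7 gives K = 13/7 ≈ 1.8571; a fully generic set of size 7 gives K ≈ 4.0000.

|A| = 7, |A + A| = 25, K = 25/7.


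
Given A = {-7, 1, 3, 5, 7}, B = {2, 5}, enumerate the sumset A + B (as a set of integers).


A + B = {a + b : a ∈ A, b ∈ B}.
Enumerate all |A|·|B| = 5·2 = 10 pairs (a, b) and collect distinct sums.
a = -7: -7+2=-5, -7+5=-2
a = 1: 1+2=3, 1+5=6
a = 3: 3+2=5, 3+5=8
a = 5: 5+2=7, 5+5=10
a = 7: 7+2=9, 7+5=12
Collecting distinct sums: A + B = {-5, -2, 3, 5, 6, 7, 8, 9, 10, 12}
|A + B| = 10

A + B = {-5, -2, 3, 5, 6, 7, 8, 9, 10, 12}


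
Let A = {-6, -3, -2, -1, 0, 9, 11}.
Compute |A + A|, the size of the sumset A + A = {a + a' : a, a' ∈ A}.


A + A = {a + a' : a, a' ∈ A}; |A| = 7.
General bounds: 2|A| - 1 ≤ |A + A| ≤ |A|(|A|+1)/2, i.e. 13 ≤ |A + A| ≤ 28.
Lower bound 2|A|-1 is attained iff A is an arithmetic progression.
Enumerate sums a + a' for a ≤ a' (symmetric, so this suffices):
a = -6: -6+-6=-12, -6+-3=-9, -6+-2=-8, -6+-1=-7, -6+0=-6, -6+9=3, -6+11=5
a = -3: -3+-3=-6, -3+-2=-5, -3+-1=-4, -3+0=-3, -3+9=6, -3+11=8
a = -2: -2+-2=-4, -2+-1=-3, -2+0=-2, -2+9=7, -2+11=9
a = -1: -1+-1=-2, -1+0=-1, -1+9=8, -1+11=10
a = 0: 0+0=0, 0+9=9, 0+11=11
a = 9: 9+9=18, 9+11=20
a = 11: 11+11=22
Distinct sums: {-12, -9, -8, -7, -6, -5, -4, -3, -2, -1, 0, 3, 5, 6, 7, 8, 9, 10, 11, 18, 20, 22}
|A + A| = 22

|A + A| = 22


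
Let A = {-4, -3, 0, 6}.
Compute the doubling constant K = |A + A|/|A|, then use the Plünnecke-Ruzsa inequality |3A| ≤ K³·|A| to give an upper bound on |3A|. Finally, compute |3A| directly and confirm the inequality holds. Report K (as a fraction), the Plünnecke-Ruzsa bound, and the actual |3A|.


|A| = 4.
Step 1: Compute A + A by enumerating all 16 pairs.
A + A = {-8, -7, -6, -4, -3, 0, 2, 3, 6, 12}, so |A + A| = 10.
Step 2: Doubling constant K = |A + A|/|A| = 10/4 = 10/4 ≈ 2.5000.
Step 3: Plünnecke-Ruzsa gives |3A| ≤ K³·|A| = (2.5000)³ · 4 ≈ 62.5000.
Step 4: Compute 3A = A + A + A directly by enumerating all triples (a,b,c) ∈ A³; |3A| = 19.
Step 5: Check 19 ≤ 62.5000? Yes ✓.

K = 10/4, Plünnecke-Ruzsa bound K³|A| ≈ 62.5000, |3A| = 19, inequality holds.


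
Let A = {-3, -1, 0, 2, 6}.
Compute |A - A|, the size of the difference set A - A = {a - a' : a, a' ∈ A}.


A - A = {a - a' : a, a' ∈ A}; |A| = 5.
Bounds: 2|A|-1 ≤ |A - A| ≤ |A|² - |A| + 1, i.e. 9 ≤ |A - A| ≤ 21.
Note: 0 ∈ A - A always (from a - a). The set is symmetric: if d ∈ A - A then -d ∈ A - A.
Enumerate nonzero differences d = a - a' with a > a' (then include -d):
Positive differences: {1, 2, 3, 4, 5, 6, 7, 9}
Full difference set: {0} ∪ (positive diffs) ∪ (negative diffs).
|A - A| = 1 + 2·8 = 17 (matches direct enumeration: 17).

|A - A| = 17


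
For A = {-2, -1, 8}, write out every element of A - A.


A - A = {a - a' : a, a' ∈ A}.
Compute a - a' for each ordered pair (a, a'):
a = -2: -2--2=0, -2--1=-1, -2-8=-10
a = -1: -1--2=1, -1--1=0, -1-8=-9
a = 8: 8--2=10, 8--1=9, 8-8=0
Collecting distinct values (and noting 0 appears from a-a):
A - A = {-10, -9, -1, 0, 1, 9, 10}
|A - A| = 7

A - A = {-10, -9, -1, 0, 1, 9, 10}


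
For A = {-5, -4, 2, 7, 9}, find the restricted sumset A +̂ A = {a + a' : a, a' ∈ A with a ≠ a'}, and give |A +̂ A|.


Restricted sumset: A +̂ A = {a + a' : a ∈ A, a' ∈ A, a ≠ a'}.
Equivalently, take A + A and drop any sum 2a that is achievable ONLY as a + a for a ∈ A (i.e. sums representable only with equal summands).
Enumerate pairs (a, a') with a < a' (symmetric, so each unordered pair gives one sum; this covers all a ≠ a'):
  -5 + -4 = -9
  -5 + 2 = -3
  -5 + 7 = 2
  -5 + 9 = 4
  -4 + 2 = -2
  -4 + 7 = 3
  -4 + 9 = 5
  2 + 7 = 9
  2 + 9 = 11
  7 + 9 = 16
Collected distinct sums: {-9, -3, -2, 2, 3, 4, 5, 9, 11, 16}
|A +̂ A| = 10
(Reference bound: |A +̂ A| ≥ 2|A| - 3 for |A| ≥ 2, with |A| = 5 giving ≥ 7.)

|A +̂ A| = 10


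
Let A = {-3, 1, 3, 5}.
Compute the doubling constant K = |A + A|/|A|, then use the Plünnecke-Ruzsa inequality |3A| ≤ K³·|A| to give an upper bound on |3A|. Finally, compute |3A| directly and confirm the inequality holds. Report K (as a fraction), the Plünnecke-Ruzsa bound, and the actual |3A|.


|A| = 4.
Step 1: Compute A + A by enumerating all 16 pairs.
A + A = {-6, -2, 0, 2, 4, 6, 8, 10}, so |A + A| = 8.
Step 2: Doubling constant K = |A + A|/|A| = 8/4 = 8/4 ≈ 2.0000.
Step 3: Plünnecke-Ruzsa gives |3A| ≤ K³·|A| = (2.0000)³ · 4 ≈ 32.0000.
Step 4: Compute 3A = A + A + A directly by enumerating all triples (a,b,c) ∈ A³; |3A| = 12.
Step 5: Check 12 ≤ 32.0000? Yes ✓.

K = 8/4, Plünnecke-Ruzsa bound K³|A| ≈ 32.0000, |3A| = 12, inequality holds.


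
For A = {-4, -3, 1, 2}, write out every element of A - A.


A - A = {a - a' : a, a' ∈ A}.
Compute a - a' for each ordered pair (a, a'):
a = -4: -4--4=0, -4--3=-1, -4-1=-5, -4-2=-6
a = -3: -3--4=1, -3--3=0, -3-1=-4, -3-2=-5
a = 1: 1--4=5, 1--3=4, 1-1=0, 1-2=-1
a = 2: 2--4=6, 2--3=5, 2-1=1, 2-2=0
Collecting distinct values (and noting 0 appears from a-a):
A - A = {-6, -5, -4, -1, 0, 1, 4, 5, 6}
|A - A| = 9

A - A = {-6, -5, -4, -1, 0, 1, 4, 5, 6}


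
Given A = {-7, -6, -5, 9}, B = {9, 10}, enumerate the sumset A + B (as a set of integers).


A + B = {a + b : a ∈ A, b ∈ B}.
Enumerate all |A|·|B| = 4·2 = 8 pairs (a, b) and collect distinct sums.
a = -7: -7+9=2, -7+10=3
a = -6: -6+9=3, -6+10=4
a = -5: -5+9=4, -5+10=5
a = 9: 9+9=18, 9+10=19
Collecting distinct sums: A + B = {2, 3, 4, 5, 18, 19}
|A + B| = 6

A + B = {2, 3, 4, 5, 18, 19}


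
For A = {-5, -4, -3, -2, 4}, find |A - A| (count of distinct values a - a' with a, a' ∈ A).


A - A = {a - a' : a, a' ∈ A}; |A| = 5.
Bounds: 2|A|-1 ≤ |A - A| ≤ |A|² - |A| + 1, i.e. 9 ≤ |A - A| ≤ 21.
Note: 0 ∈ A - A always (from a - a). The set is symmetric: if d ∈ A - A then -d ∈ A - A.
Enumerate nonzero differences d = a - a' with a > a' (then include -d):
Positive differences: {1, 2, 3, 6, 7, 8, 9}
Full difference set: {0} ∪ (positive diffs) ∪ (negative diffs).
|A - A| = 1 + 2·7 = 15 (matches direct enumeration: 15).

|A - A| = 15


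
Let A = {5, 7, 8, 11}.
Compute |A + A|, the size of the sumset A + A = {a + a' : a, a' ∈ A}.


A + A = {a + a' : a, a' ∈ A}; |A| = 4.
General bounds: 2|A| - 1 ≤ |A + A| ≤ |A|(|A|+1)/2, i.e. 7 ≤ |A + A| ≤ 10.
Lower bound 2|A|-1 is attained iff A is an arithmetic progression.
Enumerate sums a + a' for a ≤ a' (symmetric, so this suffices):
a = 5: 5+5=10, 5+7=12, 5+8=13, 5+11=16
a = 7: 7+7=14, 7+8=15, 7+11=18
a = 8: 8+8=16, 8+11=19
a = 11: 11+11=22
Distinct sums: {10, 12, 13, 14, 15, 16, 18, 19, 22}
|A + A| = 9

|A + A| = 9


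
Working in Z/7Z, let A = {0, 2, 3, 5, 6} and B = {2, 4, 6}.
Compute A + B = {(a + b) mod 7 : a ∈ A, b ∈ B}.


Work in Z/7Z: reduce every sum a + b modulo 7.
Enumerate all 15 pairs:
a = 0: 0+2=2, 0+4=4, 0+6=6
a = 2: 2+2=4, 2+4=6, 2+6=1
a = 3: 3+2=5, 3+4=0, 3+6=2
a = 5: 5+2=0, 5+4=2, 5+6=4
a = 6: 6+2=1, 6+4=3, 6+6=5
Distinct residues collected: {0, 1, 2, 3, 4, 5, 6}
|A + B| = 7 (out of 7 total residues).

A + B = {0, 1, 2, 3, 4, 5, 6}


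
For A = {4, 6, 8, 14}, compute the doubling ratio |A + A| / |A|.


|A| = 4.
Compute A + A by enumerating all 16 pairs.
A + A = {8, 10, 12, 14, 16, 18, 20, 22, 28}, so |A + A| = 9.
K = |A + A| / |A| = 9/4 (already in lowest terms) ≈ 2.2500.
Reference: AP of size 4 gives K = 7/4 ≈ 1.7500; a fully generic set of size 4 gives K ≈ 2.5000.

|A| = 4, |A + A| = 9, K = 9/4.


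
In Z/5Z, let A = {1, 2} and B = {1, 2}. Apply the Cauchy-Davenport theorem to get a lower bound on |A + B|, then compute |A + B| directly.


Cauchy-Davenport: |A + B| ≥ min(p, |A| + |B| - 1) for A, B nonempty in Z/pZ.
|A| = 2, |B| = 2, p = 5.
CD lower bound = min(5, 2 + 2 - 1) = min(5, 3) = 3.
Compute A + B mod 5 directly:
a = 1: 1+1=2, 1+2=3
a = 2: 2+1=3, 2+2=4
A + B = {2, 3, 4}, so |A + B| = 3.
Verify: 3 ≥ 3? Yes ✓.

CD lower bound = 3, actual |A + B| = 3.


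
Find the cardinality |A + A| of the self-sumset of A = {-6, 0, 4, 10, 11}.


A + A = {a + a' : a, a' ∈ A}; |A| = 5.
General bounds: 2|A| - 1 ≤ |A + A| ≤ |A|(|A|+1)/2, i.e. 9 ≤ |A + A| ≤ 15.
Lower bound 2|A|-1 is attained iff A is an arithmetic progression.
Enumerate sums a + a' for a ≤ a' (symmetric, so this suffices):
a = -6: -6+-6=-12, -6+0=-6, -6+4=-2, -6+10=4, -6+11=5
a = 0: 0+0=0, 0+4=4, 0+10=10, 0+11=11
a = 4: 4+4=8, 4+10=14, 4+11=15
a = 10: 10+10=20, 10+11=21
a = 11: 11+11=22
Distinct sums: {-12, -6, -2, 0, 4, 5, 8, 10, 11, 14, 15, 20, 21, 22}
|A + A| = 14

|A + A| = 14


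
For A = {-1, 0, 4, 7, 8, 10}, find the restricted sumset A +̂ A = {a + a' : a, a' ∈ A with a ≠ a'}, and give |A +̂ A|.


Restricted sumset: A +̂ A = {a + a' : a ∈ A, a' ∈ A, a ≠ a'}.
Equivalently, take A + A and drop any sum 2a that is achievable ONLY as a + a for a ∈ A (i.e. sums representable only with equal summands).
Enumerate pairs (a, a') with a < a' (symmetric, so each unordered pair gives one sum; this covers all a ≠ a'):
  -1 + 0 = -1
  -1 + 4 = 3
  -1 + 7 = 6
  -1 + 8 = 7
  -1 + 10 = 9
  0 + 4 = 4
  0 + 7 = 7
  0 + 8 = 8
  0 + 10 = 10
  4 + 7 = 11
  4 + 8 = 12
  4 + 10 = 14
  7 + 8 = 15
  7 + 10 = 17
  8 + 10 = 18
Collected distinct sums: {-1, 3, 4, 6, 7, 8, 9, 10, 11, 12, 14, 15, 17, 18}
|A +̂ A| = 14
(Reference bound: |A +̂ A| ≥ 2|A| - 3 for |A| ≥ 2, with |A| = 6 giving ≥ 9.)

|A +̂ A| = 14


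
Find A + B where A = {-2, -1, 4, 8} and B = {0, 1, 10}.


A + B = {a + b : a ∈ A, b ∈ B}.
Enumerate all |A|·|B| = 4·3 = 12 pairs (a, b) and collect distinct sums.
a = -2: -2+0=-2, -2+1=-1, -2+10=8
a = -1: -1+0=-1, -1+1=0, -1+10=9
a = 4: 4+0=4, 4+1=5, 4+10=14
a = 8: 8+0=8, 8+1=9, 8+10=18
Collecting distinct sums: A + B = {-2, -1, 0, 4, 5, 8, 9, 14, 18}
|A + B| = 9

A + B = {-2, -1, 0, 4, 5, 8, 9, 14, 18}


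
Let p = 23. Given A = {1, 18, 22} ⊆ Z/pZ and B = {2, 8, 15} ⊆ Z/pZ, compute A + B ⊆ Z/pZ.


Work in Z/23Z: reduce every sum a + b modulo 23.
Enumerate all 9 pairs:
a = 1: 1+2=3, 1+8=9, 1+15=16
a = 18: 18+2=20, 18+8=3, 18+15=10
a = 22: 22+2=1, 22+8=7, 22+15=14
Distinct residues collected: {1, 3, 7, 9, 10, 14, 16, 20}
|A + B| = 8 (out of 23 total residues).

A + B = {1, 3, 7, 9, 10, 14, 16, 20}


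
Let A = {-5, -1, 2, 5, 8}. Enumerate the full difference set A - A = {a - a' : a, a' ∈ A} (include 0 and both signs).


A - A = {a - a' : a, a' ∈ A}.
Compute a - a' for each ordered pair (a, a'):
a = -5: -5--5=0, -5--1=-4, -5-2=-7, -5-5=-10, -5-8=-13
a = -1: -1--5=4, -1--1=0, -1-2=-3, -1-5=-6, -1-8=-9
a = 2: 2--5=7, 2--1=3, 2-2=0, 2-5=-3, 2-8=-6
a = 5: 5--5=10, 5--1=6, 5-2=3, 5-5=0, 5-8=-3
a = 8: 8--5=13, 8--1=9, 8-2=6, 8-5=3, 8-8=0
Collecting distinct values (and noting 0 appears from a-a):
A - A = {-13, -10, -9, -7, -6, -4, -3, 0, 3, 4, 6, 7, 9, 10, 13}
|A - A| = 15

A - A = {-13, -10, -9, -7, -6, -4, -3, 0, 3, 4, 6, 7, 9, 10, 13}


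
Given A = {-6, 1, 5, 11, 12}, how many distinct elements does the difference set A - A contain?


A - A = {a - a' : a, a' ∈ A}; |A| = 5.
Bounds: 2|A|-1 ≤ |A - A| ≤ |A|² - |A| + 1, i.e. 9 ≤ |A - A| ≤ 21.
Note: 0 ∈ A - A always (from a - a). The set is symmetric: if d ∈ A - A then -d ∈ A - A.
Enumerate nonzero differences d = a - a' with a > a' (then include -d):
Positive differences: {1, 4, 6, 7, 10, 11, 17, 18}
Full difference set: {0} ∪ (positive diffs) ∪ (negative diffs).
|A - A| = 1 + 2·8 = 17 (matches direct enumeration: 17).

|A - A| = 17


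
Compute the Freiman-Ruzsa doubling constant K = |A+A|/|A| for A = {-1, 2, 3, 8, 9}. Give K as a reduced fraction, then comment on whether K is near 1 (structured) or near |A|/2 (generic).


|A| = 5.
Compute A + A by enumerating all 25 pairs.
A + A = {-2, 1, 2, 4, 5, 6, 7, 8, 10, 11, 12, 16, 17, 18}, so |A + A| = 14.
K = |A + A| / |A| = 14/5 (already in lowest terms) ≈ 2.8000.
Reference: AP of size 5 gives K = 9/5 ≈ 1.8000; a fully generic set of size 5 gives K ≈ 3.0000.

|A| = 5, |A + A| = 14, K = 14/5.


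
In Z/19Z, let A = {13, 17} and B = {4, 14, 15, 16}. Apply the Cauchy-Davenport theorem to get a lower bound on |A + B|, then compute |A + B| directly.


Cauchy-Davenport: |A + B| ≥ min(p, |A| + |B| - 1) for A, B nonempty in Z/pZ.
|A| = 2, |B| = 4, p = 19.
CD lower bound = min(19, 2 + 4 - 1) = min(19, 5) = 5.
Compute A + B mod 19 directly:
a = 13: 13+4=17, 13+14=8, 13+15=9, 13+16=10
a = 17: 17+4=2, 17+14=12, 17+15=13, 17+16=14
A + B = {2, 8, 9, 10, 12, 13, 14, 17}, so |A + B| = 8.
Verify: 8 ≥ 5? Yes ✓.

CD lower bound = 5, actual |A + B| = 8.


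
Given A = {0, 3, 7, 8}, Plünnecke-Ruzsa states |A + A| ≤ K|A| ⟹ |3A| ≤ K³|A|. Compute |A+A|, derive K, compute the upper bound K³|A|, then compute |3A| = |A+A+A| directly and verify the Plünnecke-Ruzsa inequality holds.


|A| = 4.
Step 1: Compute A + A by enumerating all 16 pairs.
A + A = {0, 3, 6, 7, 8, 10, 11, 14, 15, 16}, so |A + A| = 10.
Step 2: Doubling constant K = |A + A|/|A| = 10/4 = 10/4 ≈ 2.5000.
Step 3: Plünnecke-Ruzsa gives |3A| ≤ K³·|A| = (2.5000)³ · 4 ≈ 62.5000.
Step 4: Compute 3A = A + A + A directly by enumerating all triples (a,b,c) ∈ A³; |3A| = 19.
Step 5: Check 19 ≤ 62.5000? Yes ✓.

K = 10/4, Plünnecke-Ruzsa bound K³|A| ≈ 62.5000, |3A| = 19, inequality holds.


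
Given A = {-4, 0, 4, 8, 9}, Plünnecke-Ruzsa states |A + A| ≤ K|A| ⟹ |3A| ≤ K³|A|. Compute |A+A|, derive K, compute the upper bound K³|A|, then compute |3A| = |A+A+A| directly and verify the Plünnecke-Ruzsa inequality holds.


|A| = 5.
Step 1: Compute A + A by enumerating all 25 pairs.
A + A = {-8, -4, 0, 4, 5, 8, 9, 12, 13, 16, 17, 18}, so |A + A| = 12.
Step 2: Doubling constant K = |A + A|/|A| = 12/5 = 12/5 ≈ 2.4000.
Step 3: Plünnecke-Ruzsa gives |3A| ≤ K³·|A| = (2.4000)³ · 5 ≈ 69.1200.
Step 4: Compute 3A = A + A + A directly by enumerating all triples (a,b,c) ∈ A³; |3A| = 22.
Step 5: Check 22 ≤ 69.1200? Yes ✓.

K = 12/5, Plünnecke-Ruzsa bound K³|A| ≈ 69.1200, |3A| = 22, inequality holds.


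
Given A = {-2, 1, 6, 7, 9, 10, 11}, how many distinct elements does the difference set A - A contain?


A - A = {a - a' : a, a' ∈ A}; |A| = 7.
Bounds: 2|A|-1 ≤ |A - A| ≤ |A|² - |A| + 1, i.e. 13 ≤ |A - A| ≤ 43.
Note: 0 ∈ A - A always (from a - a). The set is symmetric: if d ∈ A - A then -d ∈ A - A.
Enumerate nonzero differences d = a - a' with a > a' (then include -d):
Positive differences: {1, 2, 3, 4, 5, 6, 8, 9, 10, 11, 12, 13}
Full difference set: {0} ∪ (positive diffs) ∪ (negative diffs).
|A - A| = 1 + 2·12 = 25 (matches direct enumeration: 25).

|A - A| = 25


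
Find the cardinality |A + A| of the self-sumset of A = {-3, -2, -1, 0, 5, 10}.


A + A = {a + a' : a, a' ∈ A}; |A| = 6.
General bounds: 2|A| - 1 ≤ |A + A| ≤ |A|(|A|+1)/2, i.e. 11 ≤ |A + A| ≤ 21.
Lower bound 2|A|-1 is attained iff A is an arithmetic progression.
Enumerate sums a + a' for a ≤ a' (symmetric, so this suffices):
a = -3: -3+-3=-6, -3+-2=-5, -3+-1=-4, -3+0=-3, -3+5=2, -3+10=7
a = -2: -2+-2=-4, -2+-1=-3, -2+0=-2, -2+5=3, -2+10=8
a = -1: -1+-1=-2, -1+0=-1, -1+5=4, -1+10=9
a = 0: 0+0=0, 0+5=5, 0+10=10
a = 5: 5+5=10, 5+10=15
a = 10: 10+10=20
Distinct sums: {-6, -5, -4, -3, -2, -1, 0, 2, 3, 4, 5, 7, 8, 9, 10, 15, 20}
|A + A| = 17

|A + A| = 17


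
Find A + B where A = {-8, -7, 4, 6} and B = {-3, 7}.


A + B = {a + b : a ∈ A, b ∈ B}.
Enumerate all |A|·|B| = 4·2 = 8 pairs (a, b) and collect distinct sums.
a = -8: -8+-3=-11, -8+7=-1
a = -7: -7+-3=-10, -7+7=0
a = 4: 4+-3=1, 4+7=11
a = 6: 6+-3=3, 6+7=13
Collecting distinct sums: A + B = {-11, -10, -1, 0, 1, 3, 11, 13}
|A + B| = 8

A + B = {-11, -10, -1, 0, 1, 3, 11, 13}


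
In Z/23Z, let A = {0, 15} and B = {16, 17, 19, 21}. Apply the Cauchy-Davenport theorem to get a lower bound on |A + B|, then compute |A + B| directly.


Cauchy-Davenport: |A + B| ≥ min(p, |A| + |B| - 1) for A, B nonempty in Z/pZ.
|A| = 2, |B| = 4, p = 23.
CD lower bound = min(23, 2 + 4 - 1) = min(23, 5) = 5.
Compute A + B mod 23 directly:
a = 0: 0+16=16, 0+17=17, 0+19=19, 0+21=21
a = 15: 15+16=8, 15+17=9, 15+19=11, 15+21=13
A + B = {8, 9, 11, 13, 16, 17, 19, 21}, so |A + B| = 8.
Verify: 8 ≥ 5? Yes ✓.

CD lower bound = 5, actual |A + B| = 8.


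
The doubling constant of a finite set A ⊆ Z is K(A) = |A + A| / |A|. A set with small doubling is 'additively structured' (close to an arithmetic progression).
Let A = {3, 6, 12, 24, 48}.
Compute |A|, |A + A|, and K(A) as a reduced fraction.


|A| = 5.
Compute A + A by enumerating all 25 pairs.
A + A = {6, 9, 12, 15, 18, 24, 27, 30, 36, 48, 51, 54, 60, 72, 96}, so |A + A| = 15.
K = |A + A| / |A| = 15/5 = 3/1 ≈ 3.0000.
Reference: AP of size 5 gives K = 9/5 ≈ 1.8000; a fully generic set of size 5 gives K ≈ 3.0000.

|A| = 5, |A + A| = 15, K = 15/5 = 3/1.


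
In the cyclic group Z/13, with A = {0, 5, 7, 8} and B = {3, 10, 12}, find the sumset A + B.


Work in Z/13Z: reduce every sum a + b modulo 13.
Enumerate all 12 pairs:
a = 0: 0+3=3, 0+10=10, 0+12=12
a = 5: 5+3=8, 5+10=2, 5+12=4
a = 7: 7+3=10, 7+10=4, 7+12=6
a = 8: 8+3=11, 8+10=5, 8+12=7
Distinct residues collected: {2, 3, 4, 5, 6, 7, 8, 10, 11, 12}
|A + B| = 10 (out of 13 total residues).

A + B = {2, 3, 4, 5, 6, 7, 8, 10, 11, 12}


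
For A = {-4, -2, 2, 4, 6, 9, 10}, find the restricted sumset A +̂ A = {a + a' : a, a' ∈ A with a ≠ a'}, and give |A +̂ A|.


Restricted sumset: A +̂ A = {a + a' : a ∈ A, a' ∈ A, a ≠ a'}.
Equivalently, take A + A and drop any sum 2a that is achievable ONLY as a + a for a ∈ A (i.e. sums representable only with equal summands).
Enumerate pairs (a, a') with a < a' (symmetric, so each unordered pair gives one sum; this covers all a ≠ a'):
  -4 + -2 = -6
  -4 + 2 = -2
  -4 + 4 = 0
  -4 + 6 = 2
  -4 + 9 = 5
  -4 + 10 = 6
  -2 + 2 = 0
  -2 + 4 = 2
  -2 + 6 = 4
  -2 + 9 = 7
  -2 + 10 = 8
  2 + 4 = 6
  2 + 6 = 8
  2 + 9 = 11
  2 + 10 = 12
  4 + 6 = 10
  4 + 9 = 13
  4 + 10 = 14
  6 + 9 = 15
  6 + 10 = 16
  9 + 10 = 19
Collected distinct sums: {-6, -2, 0, 2, 4, 5, 6, 7, 8, 10, 11, 12, 13, 14, 15, 16, 19}
|A +̂ A| = 17
(Reference bound: |A +̂ A| ≥ 2|A| - 3 for |A| ≥ 2, with |A| = 7 giving ≥ 11.)

|A +̂ A| = 17


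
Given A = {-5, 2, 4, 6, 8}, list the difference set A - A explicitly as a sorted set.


A - A = {a - a' : a, a' ∈ A}.
Compute a - a' for each ordered pair (a, a'):
a = -5: -5--5=0, -5-2=-7, -5-4=-9, -5-6=-11, -5-8=-13
a = 2: 2--5=7, 2-2=0, 2-4=-2, 2-6=-4, 2-8=-6
a = 4: 4--5=9, 4-2=2, 4-4=0, 4-6=-2, 4-8=-4
a = 6: 6--5=11, 6-2=4, 6-4=2, 6-6=0, 6-8=-2
a = 8: 8--5=13, 8-2=6, 8-4=4, 8-6=2, 8-8=0
Collecting distinct values (and noting 0 appears from a-a):
A - A = {-13, -11, -9, -7, -6, -4, -2, 0, 2, 4, 6, 7, 9, 11, 13}
|A - A| = 15

A - A = {-13, -11, -9, -7, -6, -4, -2, 0, 2, 4, 6, 7, 9, 11, 13}


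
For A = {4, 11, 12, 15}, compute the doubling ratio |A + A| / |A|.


|A| = 4.
Compute A + A by enumerating all 16 pairs.
A + A = {8, 15, 16, 19, 22, 23, 24, 26, 27, 30}, so |A + A| = 10.
K = |A + A| / |A| = 10/4 = 5/2 ≈ 2.5000.
Reference: AP of size 4 gives K = 7/4 ≈ 1.7500; a fully generic set of size 4 gives K ≈ 2.5000.

|A| = 4, |A + A| = 10, K = 10/4 = 5/2.


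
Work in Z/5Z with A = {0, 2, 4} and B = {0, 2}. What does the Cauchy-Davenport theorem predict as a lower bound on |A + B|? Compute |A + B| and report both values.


Cauchy-Davenport: |A + B| ≥ min(p, |A| + |B| - 1) for A, B nonempty in Z/pZ.
|A| = 3, |B| = 2, p = 5.
CD lower bound = min(5, 3 + 2 - 1) = min(5, 4) = 4.
Compute A + B mod 5 directly:
a = 0: 0+0=0, 0+2=2
a = 2: 2+0=2, 2+2=4
a = 4: 4+0=4, 4+2=1
A + B = {0, 1, 2, 4}, so |A + B| = 4.
Verify: 4 ≥ 4? Yes ✓.

CD lower bound = 4, actual |A + B| = 4.


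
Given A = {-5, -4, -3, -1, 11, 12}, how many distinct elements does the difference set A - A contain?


A - A = {a - a' : a, a' ∈ A}; |A| = 6.
Bounds: 2|A|-1 ≤ |A - A| ≤ |A|² - |A| + 1, i.e. 11 ≤ |A - A| ≤ 31.
Note: 0 ∈ A - A always (from a - a). The set is symmetric: if d ∈ A - A then -d ∈ A - A.
Enumerate nonzero differences d = a - a' with a > a' (then include -d):
Positive differences: {1, 2, 3, 4, 12, 13, 14, 15, 16, 17}
Full difference set: {0} ∪ (positive diffs) ∪ (negative diffs).
|A - A| = 1 + 2·10 = 21 (matches direct enumeration: 21).

|A - A| = 21


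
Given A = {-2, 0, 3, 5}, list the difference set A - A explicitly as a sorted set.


A - A = {a - a' : a, a' ∈ A}.
Compute a - a' for each ordered pair (a, a'):
a = -2: -2--2=0, -2-0=-2, -2-3=-5, -2-5=-7
a = 0: 0--2=2, 0-0=0, 0-3=-3, 0-5=-5
a = 3: 3--2=5, 3-0=3, 3-3=0, 3-5=-2
a = 5: 5--2=7, 5-0=5, 5-3=2, 5-5=0
Collecting distinct values (and noting 0 appears from a-a):
A - A = {-7, -5, -3, -2, 0, 2, 3, 5, 7}
|A - A| = 9

A - A = {-7, -5, -3, -2, 0, 2, 3, 5, 7}


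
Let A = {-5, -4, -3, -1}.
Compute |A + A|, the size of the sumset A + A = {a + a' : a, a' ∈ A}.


A + A = {a + a' : a, a' ∈ A}; |A| = 4.
General bounds: 2|A| - 1 ≤ |A + A| ≤ |A|(|A|+1)/2, i.e. 7 ≤ |A + A| ≤ 10.
Lower bound 2|A|-1 is attained iff A is an arithmetic progression.
Enumerate sums a + a' for a ≤ a' (symmetric, so this suffices):
a = -5: -5+-5=-10, -5+-4=-9, -5+-3=-8, -5+-1=-6
a = -4: -4+-4=-8, -4+-3=-7, -4+-1=-5
a = -3: -3+-3=-6, -3+-1=-4
a = -1: -1+-1=-2
Distinct sums: {-10, -9, -8, -7, -6, -5, -4, -2}
|A + A| = 8

|A + A| = 8


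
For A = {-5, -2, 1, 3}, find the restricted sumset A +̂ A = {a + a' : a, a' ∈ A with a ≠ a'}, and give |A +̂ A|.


Restricted sumset: A +̂ A = {a + a' : a ∈ A, a' ∈ A, a ≠ a'}.
Equivalently, take A + A and drop any sum 2a that is achievable ONLY as a + a for a ∈ A (i.e. sums representable only with equal summands).
Enumerate pairs (a, a') with a < a' (symmetric, so each unordered pair gives one sum; this covers all a ≠ a'):
  -5 + -2 = -7
  -5 + 1 = -4
  -5 + 3 = -2
  -2 + 1 = -1
  -2 + 3 = 1
  1 + 3 = 4
Collected distinct sums: {-7, -4, -2, -1, 1, 4}
|A +̂ A| = 6
(Reference bound: |A +̂ A| ≥ 2|A| - 3 for |A| ≥ 2, with |A| = 4 giving ≥ 5.)

|A +̂ A| = 6


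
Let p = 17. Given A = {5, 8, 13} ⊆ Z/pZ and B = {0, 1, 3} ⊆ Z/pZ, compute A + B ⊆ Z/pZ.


Work in Z/17Z: reduce every sum a + b modulo 17.
Enumerate all 9 pairs:
a = 5: 5+0=5, 5+1=6, 5+3=8
a = 8: 8+0=8, 8+1=9, 8+3=11
a = 13: 13+0=13, 13+1=14, 13+3=16
Distinct residues collected: {5, 6, 8, 9, 11, 13, 14, 16}
|A + B| = 8 (out of 17 total residues).

A + B = {5, 6, 8, 9, 11, 13, 14, 16}


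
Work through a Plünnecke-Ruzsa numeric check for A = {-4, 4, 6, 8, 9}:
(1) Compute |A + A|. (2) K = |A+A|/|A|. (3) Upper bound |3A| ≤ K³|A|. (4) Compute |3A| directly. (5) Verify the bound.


|A| = 5.
Step 1: Compute A + A by enumerating all 25 pairs.
A + A = {-8, 0, 2, 4, 5, 8, 10, 12, 13, 14, 15, 16, 17, 18}, so |A + A| = 14.
Step 2: Doubling constant K = |A + A|/|A| = 14/5 = 14/5 ≈ 2.8000.
Step 3: Plünnecke-Ruzsa gives |3A| ≤ K³·|A| = (2.8000)³ · 5 ≈ 109.7600.
Step 4: Compute 3A = A + A + A directly by enumerating all triples (a,b,c) ∈ A³; |3A| = 26.
Step 5: Check 26 ≤ 109.7600? Yes ✓.

K = 14/5, Plünnecke-Ruzsa bound K³|A| ≈ 109.7600, |3A| = 26, inequality holds.


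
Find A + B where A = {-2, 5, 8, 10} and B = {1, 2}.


A + B = {a + b : a ∈ A, b ∈ B}.
Enumerate all |A|·|B| = 4·2 = 8 pairs (a, b) and collect distinct sums.
a = -2: -2+1=-1, -2+2=0
a = 5: 5+1=6, 5+2=7
a = 8: 8+1=9, 8+2=10
a = 10: 10+1=11, 10+2=12
Collecting distinct sums: A + B = {-1, 0, 6, 7, 9, 10, 11, 12}
|A + B| = 8

A + B = {-1, 0, 6, 7, 9, 10, 11, 12}


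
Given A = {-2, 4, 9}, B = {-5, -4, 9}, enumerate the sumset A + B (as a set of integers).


A + B = {a + b : a ∈ A, b ∈ B}.
Enumerate all |A|·|B| = 3·3 = 9 pairs (a, b) and collect distinct sums.
a = -2: -2+-5=-7, -2+-4=-6, -2+9=7
a = 4: 4+-5=-1, 4+-4=0, 4+9=13
a = 9: 9+-5=4, 9+-4=5, 9+9=18
Collecting distinct sums: A + B = {-7, -6, -1, 0, 4, 5, 7, 13, 18}
|A + B| = 9

A + B = {-7, -6, -1, 0, 4, 5, 7, 13, 18}


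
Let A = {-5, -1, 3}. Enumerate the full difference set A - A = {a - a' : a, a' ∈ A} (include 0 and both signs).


A - A = {a - a' : a, a' ∈ A}.
Compute a - a' for each ordered pair (a, a'):
a = -5: -5--5=0, -5--1=-4, -5-3=-8
a = -1: -1--5=4, -1--1=0, -1-3=-4
a = 3: 3--5=8, 3--1=4, 3-3=0
Collecting distinct values (and noting 0 appears from a-a):
A - A = {-8, -4, 0, 4, 8}
|A - A| = 5

A - A = {-8, -4, 0, 4, 8}
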